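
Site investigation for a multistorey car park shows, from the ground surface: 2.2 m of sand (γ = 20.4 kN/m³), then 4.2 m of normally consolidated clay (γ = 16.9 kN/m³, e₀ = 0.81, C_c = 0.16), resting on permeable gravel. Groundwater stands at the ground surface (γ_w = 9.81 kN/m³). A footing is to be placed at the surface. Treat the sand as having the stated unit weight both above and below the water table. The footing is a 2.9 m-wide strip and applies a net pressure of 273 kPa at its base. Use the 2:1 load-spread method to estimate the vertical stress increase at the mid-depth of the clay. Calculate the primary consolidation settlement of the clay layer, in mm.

S_c ≈ 219 mm

Mid-depth of clay below the ground surface: z = 2.2 + 4.2/2 = 4.3 m.
Total vertical stress at mid-clay: σ_v = 20.4×2.2 + 16.9×2.1 = 80.37 kPa.
Pore pressure: u = 9.81×(4.3 − 0) = 42.183 kPa.
Initial effective stress: σ'_0 = σ_v − u = 80.37 − 42.183 = 38.187 kPa.
Stress increase at mid-clay by the 2:1 spreading method:
Δσ = qB/(B+z) = 273×2.9/(2.9+4.3) = 109.96 kPa
Final effective stress: σ'_f = σ'_0 + Δσ = 38.187 + 109.96 = 148.15 kPa.
Normally consolidated clay, so the full stress increment lies on the virgin compression line:
S_c = C_c·H/(1+e₀)·log₁₀(σ'_f/σ'_0) = 0.16×4.2/(1+0.81)×log₁₀(148.15/38.187)
    = 0.37127 × 0.58879 = 0.2186 m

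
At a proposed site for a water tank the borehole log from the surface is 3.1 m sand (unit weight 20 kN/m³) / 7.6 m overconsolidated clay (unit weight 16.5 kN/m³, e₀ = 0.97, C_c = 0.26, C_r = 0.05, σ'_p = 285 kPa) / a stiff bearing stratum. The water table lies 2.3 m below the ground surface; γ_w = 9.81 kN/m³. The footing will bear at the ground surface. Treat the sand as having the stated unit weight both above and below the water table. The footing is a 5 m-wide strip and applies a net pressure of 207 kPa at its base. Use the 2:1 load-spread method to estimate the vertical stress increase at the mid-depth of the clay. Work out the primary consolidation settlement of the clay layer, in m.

S_c ≈ 0.0619 m

Mid-depth of clay below the ground surface: z = 3.1 + 7.6/2 = 6.9 m.
Total vertical stress at mid-clay: σ_v = 20×3.1 + 16.5×3.8 = 124.7 kPa.
Pore pressure: u = 9.81×(6.9 − 2.3) = 45.126 kPa.
Initial effective stress: σ'_0 = σ_v − u = 124.7 − 45.126 = 79.574 kPa.
Stress increase at mid-clay by the 2:1 spreading method:
Δσ = qB/(B+z) = 207×5/(5+6.9) = 86.975 kPa
Final effective stress: σ'_f = 79.574 + 86.975 = 166.55 kPa.
σ'_f = 166.55 ≤ σ'_p = 285 kPa, so the clay remains overconsolidated and only the recompression index applies:
S_c = C_r·H/(1+e₀)·log₁₀(σ'_f/σ'_0) = 0.05×7.6/1.97×log₁₀(166.55/79.574)
    = 0.1929 × 0.32077 = 0.06187 m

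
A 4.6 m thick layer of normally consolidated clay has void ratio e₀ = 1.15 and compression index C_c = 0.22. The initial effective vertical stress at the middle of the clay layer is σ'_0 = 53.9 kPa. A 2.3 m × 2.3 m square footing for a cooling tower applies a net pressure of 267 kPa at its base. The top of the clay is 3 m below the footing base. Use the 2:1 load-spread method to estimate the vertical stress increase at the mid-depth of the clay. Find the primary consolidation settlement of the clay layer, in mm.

S_c ≈ 76.5 mm

Mid-depth of clay below the footing base: z = 3 + 4.6/2 = 5.3 m.
Stress increase at mid-clay by the 2:1 spreading method:
Δσ = qBL/((B+z)(L+z)) = 267×2.3×2.3/((2.3+5.3)(2.3+5.3)) = 24.453 kPa
Final effective stress: σ'_f = σ'_0 + Δσ = 53.9 + 24.453 = 78.353 kPa.
Normally consolidated clay, so the full stress increment lies on the virgin compression line:
S_c = C_c·H/(1+e₀)·log₁₀(σ'_f/σ'_0) = 0.22×4.6/(1+1.15)×log₁₀(78.353/53.9)
    = 0.4707 × 0.16247 = 0.07647 m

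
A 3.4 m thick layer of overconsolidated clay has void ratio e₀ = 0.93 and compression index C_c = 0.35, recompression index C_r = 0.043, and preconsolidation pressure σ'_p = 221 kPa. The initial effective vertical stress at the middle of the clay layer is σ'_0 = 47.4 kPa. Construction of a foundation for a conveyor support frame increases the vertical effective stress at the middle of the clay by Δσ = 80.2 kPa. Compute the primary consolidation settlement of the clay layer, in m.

Final effective stress: σ'_f = 47.4 + 80.2 = 127.6 kPa.
σ'_f = 127.6 ≤ σ'_p = 221 kPa, so the clay remains overconsolidated and only the recompression index applies:
S_c = C_r·H/(1+e₀)·log₁₀(σ'_f/σ'_0) = 0.043×3.4/1.93×log₁₀(127.6/47.4)
    = 0.075753 × 0.43007 = 0.03258 m

S_c ≈ 0.0326 m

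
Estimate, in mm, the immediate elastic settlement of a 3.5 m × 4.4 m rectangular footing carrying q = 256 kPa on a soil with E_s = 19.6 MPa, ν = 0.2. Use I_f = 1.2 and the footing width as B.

Immediate (elastic) settlement: S_e = q·B·(1−ν²)/E_s · I_f.
E_s = 19.6 MPa = 19600 kPa.
S_e = 256 × 3.5 × (1 − 0.2²) / 19600 × 1.2
    = 256 × 3.5 × 0.96 / 19600 × 1.2
    = 0.05266 m = 52.66 mm

S_e ≈ 52.7 mm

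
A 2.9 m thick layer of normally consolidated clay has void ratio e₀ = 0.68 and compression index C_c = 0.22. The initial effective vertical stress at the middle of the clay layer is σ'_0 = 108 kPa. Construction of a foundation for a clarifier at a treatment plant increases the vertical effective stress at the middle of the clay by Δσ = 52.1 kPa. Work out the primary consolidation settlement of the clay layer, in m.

Final effective stress: σ'_f = σ'_0 + Δσ = 108 + 52.1 = 160.1 kPa.
Normally consolidated clay, so the full stress increment lies on the virgin compression line:
S_c = C_c·H/(1+e₀)·log₁₀(σ'_f/σ'_0) = 0.22×2.9/(1+0.68)×log₁₀(160.1/108)
    = 0.37976 × 0.17097 = 0.06493 m

S_c ≈ 0.0649 m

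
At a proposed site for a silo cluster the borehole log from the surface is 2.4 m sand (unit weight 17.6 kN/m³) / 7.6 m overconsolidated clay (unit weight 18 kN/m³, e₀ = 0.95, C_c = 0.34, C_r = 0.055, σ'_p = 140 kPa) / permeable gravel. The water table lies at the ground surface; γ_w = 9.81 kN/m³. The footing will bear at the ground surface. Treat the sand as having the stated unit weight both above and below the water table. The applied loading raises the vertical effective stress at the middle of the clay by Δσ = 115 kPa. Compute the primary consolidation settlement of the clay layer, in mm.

S_c ≈ 190 mm

Mid-depth of clay below the ground surface: z = 2.4 + 7.6/2 = 6.2 m.
Total vertical stress at mid-clay: σ_v = 17.6×2.4 + 18×3.8 = 110.64 kPa.
Pore pressure: u = 9.81×(6.2 − 0) = 60.822 kPa.
Initial effective stress: σ'_0 = σ_v − u = 110.64 − 60.822 = 49.818 kPa.
Final effective stress: σ'_f = 49.818 + 115 = 164.82 kPa.
σ'_f = 164.82 > σ'_p = 140 kPa, so the stress path crosses the preconsolidation pressure — recompression up to σ'_p, then virgin compression beyond:
S_c = H/(1+e₀)·[C_r·log₁₀(σ'_p/σ'_0) + C_c·log₁₀(σ'_f/σ'_p)]
    = 7.6/1.95 × [0.055×log₁₀(140/49.818) + 0.34×log₁₀(164.82/140)]
    = 3.8974 × [0.024681 + 0.0241] = 0.1901 m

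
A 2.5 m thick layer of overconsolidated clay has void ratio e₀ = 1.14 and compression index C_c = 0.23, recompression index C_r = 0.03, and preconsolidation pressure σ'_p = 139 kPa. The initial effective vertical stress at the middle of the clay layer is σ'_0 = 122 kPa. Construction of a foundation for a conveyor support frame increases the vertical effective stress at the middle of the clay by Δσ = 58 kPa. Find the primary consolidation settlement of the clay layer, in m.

S_c ≈ 0.0321 m

Final effective stress: σ'_f = 122 + 58 = 180 kPa.
σ'_f = 180 > σ'_p = 139 kPa, so the stress path crosses the preconsolidation pressure — recompression up to σ'_p, then virgin compression beyond:
S_c = H/(1+e₀)·[C_r·log₁₀(σ'_p/σ'_0) + C_c·log₁₀(σ'_f/σ'_p)]
    = 2.5/2.14 × [0.03×log₁₀(139/122) + 0.23×log₁₀(180/139)]
    = 1.1682 × [0.0016996 + 0.025819] = 0.03215 m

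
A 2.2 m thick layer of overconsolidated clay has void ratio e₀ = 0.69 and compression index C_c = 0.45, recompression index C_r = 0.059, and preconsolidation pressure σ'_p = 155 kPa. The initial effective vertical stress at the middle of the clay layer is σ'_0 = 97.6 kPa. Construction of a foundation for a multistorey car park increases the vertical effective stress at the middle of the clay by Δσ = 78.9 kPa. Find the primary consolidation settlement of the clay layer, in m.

Final effective stress: σ'_f = 97.6 + 78.9 = 176.5 kPa.
σ'_f = 176.5 > σ'_p = 155 kPa, so the stress path crosses the preconsolidation pressure — recompression up to σ'_p, then virgin compression beyond:
S_c = H/(1+e₀)·[C_r·log₁₀(σ'_p/σ'_0) + C_c·log₁₀(σ'_f/σ'_p)]
    = 2.2/1.69 × [0.059×log₁₀(155/97.6) + 0.45×log₁₀(176.5/155)]
    = 1.3018 × [0.011852 + 0.025386] = 0.04848 m

S_c ≈ 0.0485 m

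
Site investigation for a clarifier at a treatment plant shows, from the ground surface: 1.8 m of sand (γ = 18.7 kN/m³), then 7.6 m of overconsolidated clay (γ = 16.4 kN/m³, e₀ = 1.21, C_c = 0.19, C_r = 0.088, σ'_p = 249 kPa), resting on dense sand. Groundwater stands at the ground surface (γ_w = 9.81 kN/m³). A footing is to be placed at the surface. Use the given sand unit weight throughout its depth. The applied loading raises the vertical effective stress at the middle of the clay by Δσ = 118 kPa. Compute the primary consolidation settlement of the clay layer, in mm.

S_c ≈ 178 mm

Mid-depth of clay below the ground surface: z = 1.8 + 7.6/2 = 5.6 m.
Total vertical stress at mid-clay: σ_v = 18.7×1.8 + 16.4×3.8 = 95.98 kPa.
Pore pressure: u = 9.81×(5.6 − 0) = 54.936 kPa.
Initial effective stress: σ'_0 = σ_v − u = 95.98 − 54.936 = 41.044 kPa.
Final effective stress: σ'_f = 41.044 + 118 = 159.04 kPa.
σ'_f = 159.04 ≤ σ'_p = 249 kPa, so the clay remains overconsolidated and only the recompression index applies:
S_c = C_r·H/(1+e₀)·log₁₀(σ'_f/σ'_0) = 0.088×7.6/2.21×log₁₀(159.04/41.044)
    = 0.30262 × 0.58826 = 0.178 m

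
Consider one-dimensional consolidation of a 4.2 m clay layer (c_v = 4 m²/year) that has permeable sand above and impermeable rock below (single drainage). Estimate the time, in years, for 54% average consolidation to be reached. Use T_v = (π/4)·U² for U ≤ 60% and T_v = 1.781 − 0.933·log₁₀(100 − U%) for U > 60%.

t ≈ 1.01 years

Drainage path length: H_d = H = 4.2 m (single drainage).
U ≤ 60%: T_v = (π/4)·U² = (π/4)×0.54² = 0.22902.
t = T_v·H_d²/c_v = 0.22902×4.2²/4 = 1.01 years.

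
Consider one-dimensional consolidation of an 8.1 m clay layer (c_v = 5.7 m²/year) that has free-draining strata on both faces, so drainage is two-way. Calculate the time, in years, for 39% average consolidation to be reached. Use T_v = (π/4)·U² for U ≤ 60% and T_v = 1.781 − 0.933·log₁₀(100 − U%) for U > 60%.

Drainage path length: H_d = H/2 = 4.05 m (double drainage).
U ≤ 60%: T_v = (π/4)·U² = (π/4)×0.39² = 0.11946.
t = T_v·H_d²/c_v = 0.11946×4.05²/5.7 = 0.3438 years.

t ≈ 0.344 years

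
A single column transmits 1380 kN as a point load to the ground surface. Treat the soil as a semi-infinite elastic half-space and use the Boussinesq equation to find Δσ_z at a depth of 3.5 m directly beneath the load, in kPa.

Boussinesq vertical stress below a point load on an elastic half-space:
Δσ_z = 3P/(2πz²) · [1 + (r/z)²]^(−5/2)
r/z = 0/3.5 = 0; [1+(r/z)²]^(−5/2) = 1.
Δσ_z = 3×1380/(2π×3.5²) × 1 = 53.788 × 1 = 53.79 kPa

Δσ_z ≈ 53.8 kPa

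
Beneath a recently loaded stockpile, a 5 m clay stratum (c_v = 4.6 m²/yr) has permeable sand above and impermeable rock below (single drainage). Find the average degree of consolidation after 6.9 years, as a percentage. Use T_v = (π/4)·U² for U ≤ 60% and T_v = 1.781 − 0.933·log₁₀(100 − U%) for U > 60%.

Drainage path length: H_d = H = 5 m (single drainage).
T_v = c_v·t/H_d² = 4.6×6.9/5² = 1.2696.
T_v = 1.2696 corresponds to the U > 60% branch:
U = 1 − 10^((1.781 − T_v)/0.933)/100 = 0.9647

U ≈ 96.5 %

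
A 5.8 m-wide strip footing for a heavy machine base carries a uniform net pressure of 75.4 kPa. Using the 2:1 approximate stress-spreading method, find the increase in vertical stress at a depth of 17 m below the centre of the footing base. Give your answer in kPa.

By the 2:1 method the load spreads at 1 horizontal : 2 vertical, so at depth z the loaded area has grown by z in each plan dimension:
Δσ = qB/(B+z) = 75.4×5.8/(5.8+17) = 19.181 kPa

Δσ_z ≈ 19.2 kPa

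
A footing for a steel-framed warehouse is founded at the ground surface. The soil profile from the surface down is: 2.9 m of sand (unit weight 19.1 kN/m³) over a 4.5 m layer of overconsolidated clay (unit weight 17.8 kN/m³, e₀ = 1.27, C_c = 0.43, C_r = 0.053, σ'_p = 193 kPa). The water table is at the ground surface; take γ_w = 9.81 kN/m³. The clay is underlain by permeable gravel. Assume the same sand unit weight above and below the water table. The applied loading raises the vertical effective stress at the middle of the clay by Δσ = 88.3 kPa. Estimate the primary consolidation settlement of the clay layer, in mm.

S_c ≈ 49.6 mm

Mid-depth of clay below the ground surface: z = 2.9 + 4.5/2 = 5.15 m.
Total vertical stress at mid-clay: σ_v = 19.1×2.9 + 17.8×2.25 = 95.44 kPa.
Pore pressure: u = 9.81×(5.15 − 0) = 50.522 kPa.
Initial effective stress: σ'_0 = σ_v − u = 95.44 − 50.522 = 44.918 kPa.
Final effective stress: σ'_f = 44.918 + 88.3 = 133.22 kPa.
σ'_f = 133.22 ≤ σ'_p = 193 kPa, so the clay remains overconsolidated and only the recompression index applies:
S_c = C_r·H/(1+e₀)·log₁₀(σ'_f/σ'_0) = 0.053×4.5/2.27×log₁₀(133.22/44.918)
    = 0.10507 × 0.47215 = 0.04961 m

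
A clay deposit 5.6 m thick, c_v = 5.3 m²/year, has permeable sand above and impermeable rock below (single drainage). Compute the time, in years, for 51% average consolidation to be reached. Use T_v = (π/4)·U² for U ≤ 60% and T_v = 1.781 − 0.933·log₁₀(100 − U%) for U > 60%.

Drainage path length: H_d = H = 5.6 m (single drainage).
U ≤ 60%: T_v = (π/4)·U² = (π/4)×0.51² = 0.20428.
t = T_v·H_d²/c_v = 0.20428×5.6²/5.3 = 1.209 years.

t ≈ 1.21 years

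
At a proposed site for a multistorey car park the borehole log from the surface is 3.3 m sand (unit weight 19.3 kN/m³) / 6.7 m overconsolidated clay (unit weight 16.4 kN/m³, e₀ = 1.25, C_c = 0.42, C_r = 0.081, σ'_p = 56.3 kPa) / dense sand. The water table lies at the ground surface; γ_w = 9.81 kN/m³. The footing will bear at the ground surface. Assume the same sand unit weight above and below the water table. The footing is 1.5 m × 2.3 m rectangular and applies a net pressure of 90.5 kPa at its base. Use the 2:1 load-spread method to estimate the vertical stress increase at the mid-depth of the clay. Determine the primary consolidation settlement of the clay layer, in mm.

Mid-depth of clay below the ground surface: z = 3.3 + 6.7/2 = 6.65 m.
Total vertical stress at mid-clay: σ_v = 19.3×3.3 + 16.4×3.35 = 118.63 kPa.
Pore pressure: u = 9.81×(6.65 − 0) = 65.237 kPa.
Initial effective stress: σ'_0 = σ_v − u = 118.63 − 65.237 = 53.393 kPa.
Stress increase at mid-clay by the 2:1 spreading method:
Δσ = qBL/((B+z)(L+z)) = 90.5×1.5×2.3/((1.5+6.65)(2.3+6.65)) = 4.2804 kPa
Final effective stress: σ'_f = 53.393 + 4.2804 = 57.673 kPa.
σ'_f = 57.673 > σ'_p = 56.3 kPa, so the stress path crosses the preconsolidation pressure — recompression up to σ'_p, then virgin compression beyond:
S_c = H/(1+e₀)·[C_r·log₁₀(σ'_p/σ'_0) + C_c·log₁₀(σ'_f/σ'_p)]
    = 6.7/2.25 × [0.081×log₁₀(56.3/53.393) + 0.42×log₁₀(57.673/56.3)]
    = 2.9778 × [0.0018649 + 0.0043949] = 0.01864 m

S_c ≈ 18.6 mm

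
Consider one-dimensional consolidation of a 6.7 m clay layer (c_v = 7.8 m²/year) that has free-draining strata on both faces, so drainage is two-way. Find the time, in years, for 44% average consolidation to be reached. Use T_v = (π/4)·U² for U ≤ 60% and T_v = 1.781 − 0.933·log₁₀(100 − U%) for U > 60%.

Drainage path length: H_d = H/2 = 3.35 m (double drainage).
U ≤ 60%: T_v = (π/4)·U² = (π/4)×0.44² = 0.15205.
t = T_v·H_d²/c_v = 0.15205×3.35²/7.8 = 0.2188 years.

t ≈ 0.219 years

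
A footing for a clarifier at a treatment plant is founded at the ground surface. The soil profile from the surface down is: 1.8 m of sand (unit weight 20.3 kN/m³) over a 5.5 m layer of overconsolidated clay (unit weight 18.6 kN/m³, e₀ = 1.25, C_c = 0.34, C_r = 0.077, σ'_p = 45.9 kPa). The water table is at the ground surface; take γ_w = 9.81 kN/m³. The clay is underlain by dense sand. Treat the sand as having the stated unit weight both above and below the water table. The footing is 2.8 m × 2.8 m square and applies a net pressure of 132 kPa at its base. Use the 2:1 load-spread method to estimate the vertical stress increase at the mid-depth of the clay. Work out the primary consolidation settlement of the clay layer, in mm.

S_c ≈ 115 mm

Mid-depth of clay below the ground surface: z = 1.8 + 5.5/2 = 4.55 m.
Total vertical stress at mid-clay: σ_v = 20.3×1.8 + 18.6×2.75 = 87.69 kPa.
Pore pressure: u = 9.81×(4.55 − 0) = 44.636 kPa.
Initial effective stress: σ'_0 = σ_v − u = 87.69 − 44.636 = 43.054 kPa.
Stress increase at mid-clay by the 2:1 spreading method:
Δσ = qBL/((B+z)(L+z)) = 132×2.8×2.8/((2.8+4.55)(2.8+4.55)) = 19.156 kPa
Final effective stress: σ'_f = 43.054 + 19.156 = 62.21 kPa.
σ'_f = 62.21 > σ'_p = 45.9 kPa, so the stress path crosses the preconsolidation pressure — recompression up to σ'_p, then virgin compression beyond:
S_c = H/(1+e₀)·[C_r·log₁₀(σ'_p/σ'_0) + C_c·log₁₀(σ'_f/σ'_p)]
    = 5.5/2.25 × [0.077×log₁₀(45.9/43.054) + 0.34×log₁₀(62.21/45.9)]
    = 2.4444 × [0.0021405 + 0.044896] = 0.115 m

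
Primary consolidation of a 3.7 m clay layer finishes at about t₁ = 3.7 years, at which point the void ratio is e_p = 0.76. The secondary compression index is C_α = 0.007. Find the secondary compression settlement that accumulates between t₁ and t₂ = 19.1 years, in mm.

S_s ≈ 10.5 mm

Secondary compression: S_s = C_α·H/(1+e_p)·log₁₀(t₂/t₁)
S_s = 0.007×3.7/(1+0.76)×log₁₀(19.1/3.7)
    = 0.01472 × 0.7128 = 0.01049 m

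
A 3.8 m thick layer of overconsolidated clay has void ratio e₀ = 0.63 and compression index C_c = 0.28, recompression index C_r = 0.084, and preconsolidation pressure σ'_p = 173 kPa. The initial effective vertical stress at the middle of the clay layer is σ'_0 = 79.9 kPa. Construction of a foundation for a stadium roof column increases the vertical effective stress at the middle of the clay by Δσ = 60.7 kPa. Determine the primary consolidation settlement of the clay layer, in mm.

Final effective stress: σ'_f = 79.9 + 60.7 = 140.6 kPa.
σ'_f = 140.6 ≤ σ'_p = 173 kPa, so the clay remains overconsolidated and only the recompression index applies:
S_c = C_r·H/(1+e₀)·log₁₀(σ'_f/σ'_0) = 0.084×3.8/1.63×log₁₀(140.6/79.9)
    = 0.19583 × 0.24544 = 0.04806 m

S_c ≈ 48.1 mm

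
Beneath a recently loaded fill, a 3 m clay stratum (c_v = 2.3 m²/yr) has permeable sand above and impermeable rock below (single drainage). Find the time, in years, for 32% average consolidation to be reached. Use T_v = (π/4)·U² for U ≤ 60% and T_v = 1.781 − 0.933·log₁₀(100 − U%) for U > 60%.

t ≈ 0.315 years

Drainage path length: H_d = H = 3 m (single drainage).
U ≤ 60%: T_v = (π/4)·U² = (π/4)×0.32² = 0.080425.
t = T_v·H_d²/c_v = 0.080425×3²/2.3 = 0.3147 years.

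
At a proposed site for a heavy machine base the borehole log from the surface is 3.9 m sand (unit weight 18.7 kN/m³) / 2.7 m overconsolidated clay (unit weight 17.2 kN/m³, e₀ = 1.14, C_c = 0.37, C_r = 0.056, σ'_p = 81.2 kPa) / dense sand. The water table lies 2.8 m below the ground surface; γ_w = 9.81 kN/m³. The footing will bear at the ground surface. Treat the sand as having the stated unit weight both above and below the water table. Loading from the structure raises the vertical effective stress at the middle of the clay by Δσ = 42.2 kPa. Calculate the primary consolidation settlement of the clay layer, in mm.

S_c ≈ 73 mm

Mid-depth of clay below the ground surface: z = 3.9 + 2.7/2 = 5.25 m.
Total vertical stress at mid-clay: σ_v = 18.7×3.9 + 17.2×1.35 = 96.15 kPa.
Pore pressure: u = 9.81×(5.25 − 2.8) = 24.035 kPa.
Initial effective stress: σ'_0 = σ_v − u = 96.15 − 24.035 = 72.115 kPa.
Final effective stress: σ'_f = 72.115 + 42.2 = 114.31 kPa.
σ'_f = 114.31 > σ'_p = 81.2 kPa, so the stress path crosses the preconsolidation pressure — recompression up to σ'_p, then virgin compression beyond:
S_c = H/(1+e₀)·[C_r·log₁₀(σ'_p/σ'_0) + C_c·log₁₀(σ'_f/σ'_p)]
    = 2.7/2.14 × [0.056×log₁₀(81.2/72.115) + 0.37×log₁₀(114.31/81.2)]
    = 1.2617 × [0.0028857 + 0.054955] = 0.07298 m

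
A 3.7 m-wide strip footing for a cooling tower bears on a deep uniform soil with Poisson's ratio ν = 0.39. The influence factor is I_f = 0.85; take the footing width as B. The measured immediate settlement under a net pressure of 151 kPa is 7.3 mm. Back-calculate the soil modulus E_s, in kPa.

E_s ≈ 55200 kPa

S_e = q·B·(1−ν²)/E_s · I_f  ⇒  E_s = q·B·(1−ν²)·I_f / S_e.
E_s = 151 × 3.7 × 0.8479 × 0.85 / 0.0073 = 55160 kPa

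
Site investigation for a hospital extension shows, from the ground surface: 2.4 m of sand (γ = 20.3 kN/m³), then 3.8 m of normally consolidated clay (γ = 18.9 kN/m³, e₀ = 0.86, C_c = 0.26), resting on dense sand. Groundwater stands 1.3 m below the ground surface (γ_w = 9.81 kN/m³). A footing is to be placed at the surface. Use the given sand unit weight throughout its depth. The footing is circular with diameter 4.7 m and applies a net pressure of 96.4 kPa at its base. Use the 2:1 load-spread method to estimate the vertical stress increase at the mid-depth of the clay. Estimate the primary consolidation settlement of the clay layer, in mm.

S_c ≈ 89.9 mm

Mid-depth of clay below the ground surface: z = 2.4 + 3.8/2 = 4.3 m.
Total vertical stress at mid-clay: σ_v = 20.3×2.4 + 18.9×1.9 = 84.63 kPa.
Pore pressure: u = 9.81×(4.3 − 1.3) = 29.43 kPa.
Initial effective stress: σ'_0 = σ_v − u = 84.63 − 29.43 = 55.2 kPa.
Stress increase at mid-clay by the 2:1 spreading method:
Δσ ≈ qD²/(D+z)² = 96.4×4.7²/(4.7+4.3)² = 26.29 kPa
Final effective stress: σ'_f = σ'_0 + Δσ = 55.2 + 26.29 = 81.49 kPa.
Normally consolidated clay, so the full stress increment lies on the virgin compression line:
S_c = C_c·H/(1+e₀)·log₁₀(σ'_f/σ'_0) = 0.26×3.8/(1+0.86)×log₁₀(81.49/55.2)
    = 0.53118 × 0.16917 = 0.08986 m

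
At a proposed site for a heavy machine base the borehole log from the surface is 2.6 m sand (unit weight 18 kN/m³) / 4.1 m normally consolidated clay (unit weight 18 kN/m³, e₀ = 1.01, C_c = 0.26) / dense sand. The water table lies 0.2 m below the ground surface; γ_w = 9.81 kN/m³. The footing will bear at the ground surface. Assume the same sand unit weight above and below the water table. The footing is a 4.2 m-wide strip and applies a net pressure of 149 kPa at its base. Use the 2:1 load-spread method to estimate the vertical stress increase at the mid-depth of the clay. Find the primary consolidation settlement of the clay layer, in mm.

S_c ≈ 234 mm

Mid-depth of clay below the ground surface: z = 2.6 + 4.1/2 = 4.65 m.
Total vertical stress at mid-clay: σ_v = 18×2.6 + 18×2.05 = 83.7 kPa.
Pore pressure: u = 9.81×(4.65 − 0.2) = 43.655 kPa.
Initial effective stress: σ'_0 = σ_v − u = 83.7 − 43.655 = 40.045 kPa.
Stress increase at mid-clay by the 2:1 spreading method:
Δσ = qB/(B+z) = 149×4.2/(4.2+4.65) = 70.712 kPa
Final effective stress: σ'_f = σ'_0 + Δσ = 40.045 + 70.712 = 110.76 kPa.
Normally consolidated clay, so the full stress increment lies on the virgin compression line:
S_c = C_c·H/(1+e₀)·log₁₀(σ'_f/σ'_0) = 0.26×4.1/(1+1.01)×log₁₀(110.76/40.045)
    = 0.53035 × 0.44183 = 0.2343 m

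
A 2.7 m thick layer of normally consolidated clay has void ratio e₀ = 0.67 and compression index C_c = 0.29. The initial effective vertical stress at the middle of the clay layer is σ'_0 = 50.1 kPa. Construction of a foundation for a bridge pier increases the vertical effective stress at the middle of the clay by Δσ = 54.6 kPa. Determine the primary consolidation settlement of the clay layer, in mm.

Final effective stress: σ'_f = σ'_0 + Δσ = 50.1 + 54.6 = 104.7 kPa.
Normally consolidated clay, so the full stress increment lies on the virgin compression line:
S_c = C_c·H/(1+e₀)·log₁₀(σ'_f/σ'_0) = 0.29×2.7/(1+0.67)×log₁₀(104.7/50.1)
    = 0.46886 × 0.32011 = 0.1501 m

S_c ≈ 150 mm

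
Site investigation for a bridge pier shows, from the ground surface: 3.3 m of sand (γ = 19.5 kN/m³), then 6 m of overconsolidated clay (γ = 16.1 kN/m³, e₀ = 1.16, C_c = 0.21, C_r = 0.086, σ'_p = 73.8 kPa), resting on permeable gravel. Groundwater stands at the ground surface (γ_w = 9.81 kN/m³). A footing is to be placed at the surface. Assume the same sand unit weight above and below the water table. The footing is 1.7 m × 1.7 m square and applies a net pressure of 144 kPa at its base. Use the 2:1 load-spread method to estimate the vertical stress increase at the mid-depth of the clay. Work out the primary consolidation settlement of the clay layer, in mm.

Mid-depth of clay below the ground surface: z = 3.3 + 6/2 = 6.3 m.
Total vertical stress at mid-clay: σ_v = 19.5×3.3 + 16.1×3 = 112.65 kPa.
Pore pressure: u = 9.81×(6.3 − 0) = 61.803 kPa.
Initial effective stress: σ'_0 = σ_v − u = 112.65 − 61.803 = 50.847 kPa.
Stress increase at mid-clay by the 2:1 spreading method:
Δσ = qBL/((B+z)(L+z)) = 144×1.7×1.7/((1.7+6.3)(1.7+6.3)) = 6.5025 kPa
Final effective stress: σ'_f = 50.847 + 6.5025 = 57.349 kPa.
σ'_f = 57.349 ≤ σ'_p = 73.8 kPa, so the clay remains overconsolidated and only the recompression index applies:
S_c = C_r·H/(1+e₀)·log₁₀(σ'_f/σ'_0) = 0.086×6/2.16×log₁₀(57.349/50.847)
    = 0.23889 × 0.052261 = 0.01248 m

S_c ≈ 12.5 mm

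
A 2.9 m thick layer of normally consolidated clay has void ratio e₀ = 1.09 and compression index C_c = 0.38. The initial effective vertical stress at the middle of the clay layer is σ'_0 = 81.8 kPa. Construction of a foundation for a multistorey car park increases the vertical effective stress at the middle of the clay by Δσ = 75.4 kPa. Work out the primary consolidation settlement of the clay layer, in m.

Final effective stress: σ'_f = σ'_0 + Δσ = 81.8 + 75.4 = 157.2 kPa.
Normally consolidated clay, so the full stress increment lies on the virgin compression line:
S_c = C_c·H/(1+e₀)·log₁₀(σ'_f/σ'_0) = 0.38×2.9/(1+1.09)×log₁₀(157.2/81.8)
    = 0.52727 × 0.2837 = 0.1496 m

S_c ≈ 0.15 m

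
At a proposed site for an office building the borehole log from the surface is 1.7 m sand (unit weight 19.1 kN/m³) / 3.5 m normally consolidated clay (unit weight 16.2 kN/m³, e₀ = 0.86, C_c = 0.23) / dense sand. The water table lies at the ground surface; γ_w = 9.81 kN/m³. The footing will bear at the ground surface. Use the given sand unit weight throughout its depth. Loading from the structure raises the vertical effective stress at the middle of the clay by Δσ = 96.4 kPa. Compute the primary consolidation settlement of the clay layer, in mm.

S_c ≈ 286 mm

Mid-depth of clay below the ground surface: z = 1.7 + 3.5/2 = 3.45 m.
Total vertical stress at mid-clay: σ_v = 19.1×1.7 + 16.2×1.75 = 60.82 kPa.
Pore pressure: u = 9.81×(3.45 − 0) = 33.845 kPa.
Initial effective stress: σ'_0 = σ_v − u = 60.82 − 33.845 = 26.975 kPa.
Final effective stress: σ'_f = σ'_0 + Δσ = 26.975 + 96.4 = 123.38 kPa.
Normally consolidated clay, so the full stress increment lies on the virgin compression line:
S_c = C_c·H/(1+e₀)·log₁₀(σ'_f/σ'_0) = 0.23×3.5/(1+0.86)×log₁₀(123.38/26.975)
    = 0.4328 × 0.66028 = 0.2858 m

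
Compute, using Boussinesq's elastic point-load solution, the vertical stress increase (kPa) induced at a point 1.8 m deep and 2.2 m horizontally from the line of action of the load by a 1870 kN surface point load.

Boussinesq vertical stress below a point load on an elastic half-space:
Δσ_z = 3P/(2πz²) · [1 + (r/z)²]^(−5/2)
r/z = 2.2/1.8 = 1.2222; [1+(r/z)²]^(−5/2) = 0.10182.
Δσ_z = 3×1870/(2π×1.8²) × 0.10182 = 275.57 × 0.10182 = 28.06 kPa

Δσ_z ≈ 28.1 kPa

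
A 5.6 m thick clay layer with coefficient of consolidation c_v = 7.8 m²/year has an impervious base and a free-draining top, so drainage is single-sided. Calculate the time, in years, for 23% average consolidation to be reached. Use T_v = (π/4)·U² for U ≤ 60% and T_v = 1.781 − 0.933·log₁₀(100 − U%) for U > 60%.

t ≈ 0.167 years

Drainage path length: H_d = H = 5.6 m (single drainage).
U ≤ 60%: T_v = (π/4)·U² = (π/4)×0.23² = 0.041548.
t = T_v·H_d²/c_v = 0.041548×5.6²/7.8 = 0.167 years.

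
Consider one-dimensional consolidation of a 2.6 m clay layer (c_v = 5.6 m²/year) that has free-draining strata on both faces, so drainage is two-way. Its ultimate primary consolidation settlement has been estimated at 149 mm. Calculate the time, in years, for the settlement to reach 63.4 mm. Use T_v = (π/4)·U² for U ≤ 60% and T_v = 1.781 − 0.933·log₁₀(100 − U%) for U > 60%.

t ≈ 0.0429 years

Drainage path length: H_d = H/2 = 1.3 m (double drainage).
U = S(t)/S_ult = 63.4/149 = 0.4255.
U ≤ 60%: T_v = (π/4)·U² = (π/4)×0.4255² = 0.1422.
t = T_v·H_d²/c_v = 0.1422×1.3²/5.6 = 0.04291 years.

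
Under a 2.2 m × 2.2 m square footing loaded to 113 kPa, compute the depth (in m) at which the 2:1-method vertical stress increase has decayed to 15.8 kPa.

2:1 spreading — at depth z the loaded area has grown by z in each plan dimension:
qB²/(B+z)² = Δσ_z ⇒ z = B(√(q/Δσ_z) − 1) = 2.2×(√(113/15.8) − 1) = 3.683 m

z ≈ 3.68 m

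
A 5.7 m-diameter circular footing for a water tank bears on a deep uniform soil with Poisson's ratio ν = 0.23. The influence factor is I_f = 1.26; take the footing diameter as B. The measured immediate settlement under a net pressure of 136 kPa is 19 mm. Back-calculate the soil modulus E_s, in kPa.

S_e = q·B·(1−ν²)/E_s · I_f  ⇒  E_s = q·B·(1−ν²)·I_f / S_e.
E_s = 136 × 5.7 × 0.9471 × 1.26 / 0.019 = 48690 kPa

E_s ≈ 48700 kPa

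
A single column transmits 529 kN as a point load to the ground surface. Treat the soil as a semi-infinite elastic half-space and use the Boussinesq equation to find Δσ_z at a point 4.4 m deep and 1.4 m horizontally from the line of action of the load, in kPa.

Boussinesq vertical stress below a point load on an elastic half-space:
Δσ_z = 3P/(2πz²) · [1 + (r/z)²]^(−5/2)
r/z = 1.4/4.4 = 0.31818; [1+(r/z)²]^(−5/2) = 0.78577.
Δσ_z = 3×529/(2π×4.4²) × 0.78577 = 13.046 × 0.78577 = 10.25 kPa

Δσ_z ≈ 10.3 kPa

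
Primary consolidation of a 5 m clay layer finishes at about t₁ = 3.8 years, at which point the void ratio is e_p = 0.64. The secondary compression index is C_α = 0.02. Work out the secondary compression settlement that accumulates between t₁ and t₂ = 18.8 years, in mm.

Secondary compression: S_s = C_α·H/(1+e_p)·log₁₀(t₂/t₁)
S_s = 0.02×5/(1+0.64)×log₁₀(18.8/3.8)
    = 0.06098 × 0.6944 = 0.04234 m

S_s ≈ 42.3 mm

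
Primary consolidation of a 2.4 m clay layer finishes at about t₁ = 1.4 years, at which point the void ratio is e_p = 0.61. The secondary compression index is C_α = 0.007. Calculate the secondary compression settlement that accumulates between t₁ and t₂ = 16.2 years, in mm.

Secondary compression: S_s = C_α·H/(1+e_p)·log₁₀(t₂/t₁)
S_s = 0.007×2.4/(1+0.61)×log₁₀(16.2/1.4)
    = 0.01043 × 1.063 = 0.0111 m

S_s ≈ 11.1 mm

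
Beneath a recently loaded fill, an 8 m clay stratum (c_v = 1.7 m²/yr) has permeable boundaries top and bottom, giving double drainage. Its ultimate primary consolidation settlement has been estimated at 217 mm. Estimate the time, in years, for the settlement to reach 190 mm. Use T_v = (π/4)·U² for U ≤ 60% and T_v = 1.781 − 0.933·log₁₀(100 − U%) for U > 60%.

t ≈ 7.15 years

Drainage path length: H_d = H/2 = 4 m (double drainage).
U = S(t)/S_ult = 190/217 = 0.8756.
U > 60%: T_v = 1.781 − 0.933·log₁₀(100 − 87.558) = 0.75945.
t = T_v·H_d²/c_v = 0.75945×4²/1.7 = 7.148 years.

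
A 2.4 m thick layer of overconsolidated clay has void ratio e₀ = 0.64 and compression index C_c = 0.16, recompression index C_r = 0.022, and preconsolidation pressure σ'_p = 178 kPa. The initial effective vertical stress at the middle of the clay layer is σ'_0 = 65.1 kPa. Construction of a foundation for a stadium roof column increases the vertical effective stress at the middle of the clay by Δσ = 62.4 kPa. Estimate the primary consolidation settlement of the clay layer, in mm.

Final effective stress: σ'_f = 65.1 + 62.4 = 127.5 kPa.
σ'_f = 127.5 ≤ σ'_p = 178 kPa, so the clay remains overconsolidated and only the recompression index applies:
S_c = C_r·H/(1+e₀)·log₁₀(σ'_f/σ'_0) = 0.022×2.4/1.64×log₁₀(127.5/65.1)
    = 0.032195 × 0.29193 = 0.009399 m

S_c ≈ 9.4 mm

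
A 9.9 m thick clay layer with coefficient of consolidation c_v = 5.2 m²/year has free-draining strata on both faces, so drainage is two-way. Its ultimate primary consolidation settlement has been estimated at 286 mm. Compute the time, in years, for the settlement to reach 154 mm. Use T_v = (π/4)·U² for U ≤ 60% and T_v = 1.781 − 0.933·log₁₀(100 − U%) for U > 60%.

t ≈ 1.07 years

Drainage path length: H_d = H/2 = 4.95 m (double drainage).
U = S(t)/S_ult = 154/286 = 0.5385.
U ≤ 60%: T_v = (π/4)·U² = (π/4)×0.53846² = 0.22772.
t = T_v·H_d²/c_v = 0.22772×4.95²/5.2 = 1.073 years.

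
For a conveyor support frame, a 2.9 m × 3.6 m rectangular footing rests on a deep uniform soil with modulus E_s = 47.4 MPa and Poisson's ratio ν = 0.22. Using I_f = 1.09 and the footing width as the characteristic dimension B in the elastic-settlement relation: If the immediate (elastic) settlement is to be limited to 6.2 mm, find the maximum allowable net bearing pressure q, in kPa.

q ≈ 97.7 kPa

E_s = 47.4 MPa = 47400 kPa.
S_e = q·B·(1−ν²)/E_s · I_f  ⇒  q = S_e·E_s / (B·(1−ν²)·I_f).
q = 0.0062 × 47400 / (2.9 × 0.9516 × 1.09) = 97.7 kPa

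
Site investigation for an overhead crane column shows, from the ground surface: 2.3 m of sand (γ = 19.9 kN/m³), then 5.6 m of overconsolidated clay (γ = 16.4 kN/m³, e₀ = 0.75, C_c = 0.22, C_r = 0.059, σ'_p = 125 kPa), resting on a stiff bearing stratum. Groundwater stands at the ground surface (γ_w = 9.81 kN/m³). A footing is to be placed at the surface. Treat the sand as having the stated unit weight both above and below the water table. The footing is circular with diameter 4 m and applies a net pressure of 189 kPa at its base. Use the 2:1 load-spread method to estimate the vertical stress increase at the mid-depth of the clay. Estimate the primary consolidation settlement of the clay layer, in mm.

Mid-depth of clay below the ground surface: z = 2.3 + 5.6/2 = 5.1 m.
Total vertical stress at mid-clay: σ_v = 19.9×2.3 + 16.4×2.8 = 91.69 kPa.
Pore pressure: u = 9.81×(5.1 − 0) = 50.031 kPa.
Initial effective stress: σ'_0 = σ_v − u = 91.69 − 50.031 = 41.659 kPa.
Stress increase at mid-clay by the 2:1 spreading method:
Δσ ≈ qD²/(D+z)² = 189×4²/(4+5.1)² = 36.517 kPa
Final effective stress: σ'_f = 41.659 + 36.517 = 78.176 kPa.
σ'_f = 78.176 ≤ σ'_p = 125 kPa, so the clay remains overconsolidated and only the recompression index applies:
S_c = C_r·H/(1+e₀)·log₁₀(σ'_f/σ'_0) = 0.059×5.6/1.75×log₁₀(78.176/41.659)
    = 0.1888 × 0.27336 = 0.05161 m

S_c ≈ 51.6 mm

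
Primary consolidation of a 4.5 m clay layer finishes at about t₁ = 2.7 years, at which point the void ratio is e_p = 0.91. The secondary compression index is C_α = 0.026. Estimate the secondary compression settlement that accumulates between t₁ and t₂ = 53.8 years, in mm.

S_s ≈ 79.6 mm

Secondary compression: S_s = C_α·H/(1+e_p)·log₁₀(t₂/t₁)
S_s = 0.026×4.5/(1+0.91)×log₁₀(53.8/2.7)
    = 0.06126 × 1.299 = 0.0796 m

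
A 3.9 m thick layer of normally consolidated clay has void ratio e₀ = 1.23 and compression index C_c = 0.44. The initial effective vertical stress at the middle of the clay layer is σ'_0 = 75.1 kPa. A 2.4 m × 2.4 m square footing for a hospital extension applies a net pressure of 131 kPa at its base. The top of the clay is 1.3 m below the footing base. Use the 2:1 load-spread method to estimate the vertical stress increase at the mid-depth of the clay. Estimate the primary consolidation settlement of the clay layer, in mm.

S_c ≈ 91.4 mm

Mid-depth of clay below the footing base: z = 1.3 + 3.9/2 = 3.25 m.
Stress increase at mid-clay by the 2:1 spreading method:
Δσ = qBL/((B+z)(L+z)) = 131×2.4×2.4/((2.4+3.25)(2.4+3.25)) = 23.637 kPa
Final effective stress: σ'_f = σ'_0 + Δσ = 75.1 + 23.637 = 98.737 kPa.
Normally consolidated clay, so the full stress increment lies on the virgin compression line:
S_c = C_c·H/(1+e₀)·log₁₀(σ'_f/σ'_0) = 0.44×3.9/(1+1.23)×log₁₀(98.737/75.1)
    = 0.76951 × 0.11884 = 0.09145 m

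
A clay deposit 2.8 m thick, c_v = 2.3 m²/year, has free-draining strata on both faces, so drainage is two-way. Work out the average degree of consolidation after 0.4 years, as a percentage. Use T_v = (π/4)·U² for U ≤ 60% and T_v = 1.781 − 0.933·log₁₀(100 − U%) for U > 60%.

U ≈ 74.5 %

Drainage path length: H_d = H/2 = 1.4 m (double drainage).
T_v = c_v·t/H_d² = 2.3×0.4/1.4² = 0.46939.
T_v = 0.46939 corresponds to the U > 60% branch:
U = 1 − 10^((1.781 − T_v)/0.933)/100 = 0.7454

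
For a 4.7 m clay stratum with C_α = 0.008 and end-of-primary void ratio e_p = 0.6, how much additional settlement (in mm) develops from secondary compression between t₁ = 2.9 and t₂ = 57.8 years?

S_s ≈ 30.5 mm

Secondary compression: S_s = C_α·H/(1+e_p)·log₁₀(t₂/t₁)
S_s = 0.008×4.7/(1+0.6)×log₁₀(57.8/2.9)
    = 0.0235 × 1.3 = 0.03054 m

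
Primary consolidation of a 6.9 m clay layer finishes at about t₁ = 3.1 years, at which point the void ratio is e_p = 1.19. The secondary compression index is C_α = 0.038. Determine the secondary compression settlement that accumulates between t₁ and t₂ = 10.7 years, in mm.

Secondary compression: S_s = C_α·H/(1+e_p)·log₁₀(t₂/t₁)
S_s = 0.038×6.9/(1+1.19)×log₁₀(10.7/3.1)
    = 0.1197 × 0.538 = 0.06442 m

S_s ≈ 64.4 mm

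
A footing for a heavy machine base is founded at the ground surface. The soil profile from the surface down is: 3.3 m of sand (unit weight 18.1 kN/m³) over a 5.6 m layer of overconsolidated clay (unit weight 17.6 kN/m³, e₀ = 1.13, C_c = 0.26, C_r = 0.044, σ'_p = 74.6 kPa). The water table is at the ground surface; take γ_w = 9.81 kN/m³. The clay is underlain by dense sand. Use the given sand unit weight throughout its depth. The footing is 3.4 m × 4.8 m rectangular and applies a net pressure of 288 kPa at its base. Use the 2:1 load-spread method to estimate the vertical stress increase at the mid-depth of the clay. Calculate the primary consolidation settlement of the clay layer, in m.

S_c ≈ 0.0913 m

Mid-depth of clay below the ground surface: z = 3.3 + 5.6/2 = 6.1 m.
Total vertical stress at mid-clay: σ_v = 18.1×3.3 + 17.6×2.8 = 109.01 kPa.
Pore pressure: u = 9.81×(6.1 − 0) = 59.841 kPa.
Initial effective stress: σ'_0 = σ_v − u = 109.01 − 59.841 = 49.169 kPa.
Stress increase at mid-clay by the 2:1 spreading method:
Δσ = qBL/((B+z)(L+z)) = 288×3.4×4.8/((3.4+6.1)(4.8+6.1)) = 45.39 kPa
Final effective stress: σ'_f = 49.169 + 45.39 = 94.559 kPa.
σ'_f = 94.559 > σ'_p = 74.6 kPa, so the stress path crosses the preconsolidation pressure — recompression up to σ'_p, then virgin compression beyond:
S_c = H/(1+e₀)·[C_r·log₁₀(σ'_p/σ'_0) + C_c·log₁₀(σ'_f/σ'_p)]
    = 5.6/2.13 × [0.044×log₁₀(74.6/49.169) + 0.26×log₁₀(94.559/74.6)]
    = 2.6291 × [0.0079661 + 0.026771] = 0.09133 m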